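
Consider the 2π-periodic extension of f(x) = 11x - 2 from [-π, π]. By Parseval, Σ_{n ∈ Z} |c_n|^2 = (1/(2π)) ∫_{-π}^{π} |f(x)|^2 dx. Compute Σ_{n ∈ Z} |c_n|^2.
Σ |c_n|^2 = 121π^2/3 + 4

Expand and integrate term by term over [-π, π]:
  ∫ (11x)^2 dx = 121·(2π^3/3); ∫ 2·11·(-2)·x dx = 0 (odd integrand); ∫ (-2)^2 dx = 4·2π.
So (1/(2π)) ∫_{-π}^{π} (11x - 2)^2 dx = 121π^2/3 + 4 = 121π^2/3 + 4.
Parseval ⇒ Σ |c_n|^2 = 121π^2/3 + 4.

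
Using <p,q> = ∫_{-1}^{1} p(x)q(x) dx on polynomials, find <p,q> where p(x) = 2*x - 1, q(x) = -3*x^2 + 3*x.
<p,q> = 6

Expand the product: p(x)·q(x) = -6*x^3 + 9*x^2 - 3*x.
∫_{-1}^{1} of each monomial x^k gives [2/(k+1) if k even, 0 if k odd]. Integrating term-by-term (or equivalently evaluating the antiderivative F(x) = -3*x^4/2 + 3*x^3 - 3*x^2/2 at the endpoints):
  F(1) − F(−1) = 0 − (-6) = 6.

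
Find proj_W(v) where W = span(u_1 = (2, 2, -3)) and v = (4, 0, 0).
proj_W(v) = (16/17, 16/17, -24/17)

Set up U = [u_1 | ... | u_1] ∈ R^(3×1). The projector onto W = col(U) is P = U (U^T U)^(-1) U^T.
Compute U^T U =
  [17],
and U^T v = (8).
Solve U^T U · c = U^T v for the coefficients: c = (8/17). The projection is proj_W(v) = U c.
Check: (v - proj_W(v)) · u_1 = 0  (should be 0).
Result: proj_W(v) = (16/17, 16/17, -24/17).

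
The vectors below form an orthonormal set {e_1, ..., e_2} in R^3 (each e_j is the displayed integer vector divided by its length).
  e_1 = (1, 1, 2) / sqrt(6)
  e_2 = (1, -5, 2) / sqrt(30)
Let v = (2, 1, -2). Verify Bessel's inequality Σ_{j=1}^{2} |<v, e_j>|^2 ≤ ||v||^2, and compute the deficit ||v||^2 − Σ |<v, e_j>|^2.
Σ |<v, e_j>|^2 = 9/5; ||v||^2 = 9; deficit = 36/5

Write each e_j = u_j / sqrt(<u_j, u_j>) where u_j is the displayed integer vector. Then <v, e_j> = <v, u_j> / sqrt(<u_j, u_j>), so |<v, e_j>|^2 = <v, u_j>^2 / <u_j, u_j>.
Coefficients: <v, e_1> = -1/sqrt(6), <v, e_2> = -7/sqrt(30).
Square and sum: Σ |<v, e_j>|^2 = 9/5.
Compute ||v||^2 = v·v = 9.
Deficit = 9 − 9/5 = 36/5 ≥ 0, confirming Bessel's inequality. (The deficit equals ||v − Σ <v,e_j> e_j||^2, the squared distance from v to span{e_j}.)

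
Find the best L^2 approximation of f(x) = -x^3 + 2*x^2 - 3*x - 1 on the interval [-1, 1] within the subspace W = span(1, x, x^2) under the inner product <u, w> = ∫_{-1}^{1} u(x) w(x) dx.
g(x) = 2*x^2 - 18*x/5 - 1

The best approximation g ∈ W is the orthogonal projection of f onto W. Writing g = a_0 + a_1 x + a_2 x^2, the coefficients solve the normal equations G · a = b where
  G_{ij} = <φ_i, φ_j> and b_i = <f, φ_i>, with φ_0 = 1, φ_1 = x, φ_2 = x^2.
G =
  [2, 0, 2/3]
  [0, 2/3, 0]
  [2/3, 0, 2/5],
b = (-2/3, -12/5, 2/15).
Solving gives a_0 = -1, a_1 = -18/5, a_2 = 2, so
  g(x) = 2*x^2 - 18*x/5 - 1.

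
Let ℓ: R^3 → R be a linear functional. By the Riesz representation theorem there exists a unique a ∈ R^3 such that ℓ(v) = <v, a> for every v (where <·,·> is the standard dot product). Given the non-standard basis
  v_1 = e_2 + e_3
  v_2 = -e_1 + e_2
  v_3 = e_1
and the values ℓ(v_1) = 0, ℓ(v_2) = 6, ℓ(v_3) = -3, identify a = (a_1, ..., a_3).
a = (-3, 3, -3)

Write a = (a_1, ..., a_3) in the standard basis. For each basis vector v_i, ℓ(v_i) = <v_i, a> is a linear equation in the a_j's. Collect the n equations into a matrix system V a = ℓ, where row i of V is v_i (expressed in the standard basis). Since V is invertible (lower-triangular with 1s on the diagonal, up to permutation), solve by back-substitution:
  V =
[[0, 1, 1],
 [-1, 1, 0],
 [1, 0, 0]]
  V a = (0, 6, -3)
Solving gives a = (-3, 3, -3).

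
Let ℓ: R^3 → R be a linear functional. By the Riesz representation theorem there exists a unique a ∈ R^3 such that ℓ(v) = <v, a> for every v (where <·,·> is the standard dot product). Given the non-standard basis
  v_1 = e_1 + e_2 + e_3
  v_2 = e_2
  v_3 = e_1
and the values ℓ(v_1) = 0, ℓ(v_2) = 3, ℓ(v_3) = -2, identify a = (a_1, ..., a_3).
a = (-2, 3, -1)

Write a = (a_1, ..., a_3) in the standard basis. For each basis vector v_i, ℓ(v_i) = <v_i, a> is a linear equation in the a_j's. Collect the n equations into a matrix system V a = ℓ, where row i of V is v_i (expressed in the standard basis). Since V is invertible (lower-triangular with 1s on the diagonal, up to permutation), solve by back-substitution:
  V =
[[1, 1, 1],
 [0, 1, 0],
 [1, 0, 0]]
  V a = (0, 3, -2)
Solving gives a = (-2, 3, -1).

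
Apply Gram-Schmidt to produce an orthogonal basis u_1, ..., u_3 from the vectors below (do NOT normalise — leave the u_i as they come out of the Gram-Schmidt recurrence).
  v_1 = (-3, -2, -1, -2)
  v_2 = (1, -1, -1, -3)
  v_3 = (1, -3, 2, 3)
Orthogonal basis:
  u_1 = (-3, -2, -1, -2)
  u_2 = (2, -1/3, -2/3, -7/3)
  u_3 = (37/30, -56/15, 41/30, 6/5)

Apply the Gram-Schmidt recurrence
  u_1 = v_1
  u_i = v_i − Σ_{j<i} ((v_i · u_j) / (u_j · u_j)) · u_j.

Step by step this gives:
  u_1 = (-3, -2, -1, -2)
  u_2 = (2, -1/3, -2/3, -7/3)
  u_3 = (37/30, -56/15, 41/30, 6/5)

Orthogonality check:
  u_2 · u_1 = 0 (should be 0)
  u_3 · u_1 = 0 (should be 0)
  u_3 · u_2 = 0 (should be 0)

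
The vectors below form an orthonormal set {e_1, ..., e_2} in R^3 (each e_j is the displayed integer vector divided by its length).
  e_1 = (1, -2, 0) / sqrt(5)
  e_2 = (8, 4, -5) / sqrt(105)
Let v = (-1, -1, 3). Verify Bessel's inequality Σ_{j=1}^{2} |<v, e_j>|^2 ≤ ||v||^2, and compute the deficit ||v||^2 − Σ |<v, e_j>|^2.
Σ |<v, e_j>|^2 = 50/7; ||v||^2 = 11; deficit = 27/7

Write each e_j = u_j / sqrt(<u_j, u_j>) where u_j is the displayed integer vector. Then <v, e_j> = <v, u_j> / sqrt(<u_j, u_j>), so |<v, e_j>|^2 = <v, u_j>^2 / <u_j, u_j>.
Coefficients: <v, e_1> = 1/sqrt(5), <v, e_2> = -27/sqrt(105).
Square and sum: Σ |<v, e_j>|^2 = 50/7.
Compute ||v||^2 = v·v = 11.
Deficit = 11 − 50/7 = 27/7 ≥ 0, confirming Bessel's inequality. (The deficit equals ||v − Σ <v,e_j> e_j||^2, the squared distance from v to span{e_j}.)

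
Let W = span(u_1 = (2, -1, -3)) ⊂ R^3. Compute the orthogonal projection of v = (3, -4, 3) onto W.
proj_W(v) = (1/7, -1/14, -3/14)

Set up U = [u_1 | ... | u_1] ∈ R^(3×1). The projector onto W = col(U) is P = U (U^T U)^(-1) U^T.
Compute U^T U =
  [14],
and U^T v = (1).
Solve U^T U · c = U^T v for the coefficients: c = (1/14). The projection is proj_W(v) = U c.
Check: (v - proj_W(v)) · u_1 = 0  (should be 0).
Result: proj_W(v) = (1/7, -1/14, -3/14).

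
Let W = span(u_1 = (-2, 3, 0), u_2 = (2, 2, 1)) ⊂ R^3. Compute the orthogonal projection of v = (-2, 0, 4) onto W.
proj_W(v) = (-88/113, 92/113, -8/113)

Set up U = [u_1 | ... | u_2] ∈ R^(3×2). The projector onto W = col(U) is P = U (U^T U)^(-1) U^T.
Compute U^T U =
  [13, 2]
  [2, 9],
and U^T v = (4, 0).
Solve U^T U · c = U^T v for the coefficients: c = (36/113, -8/113). The projection is proj_W(v) = U c.
Check: (v - proj_W(v)) · u_1 = 0  (should be 0).
Check: (v - proj_W(v)) · u_2 = 0  (should be 0).
Result: proj_W(v) = (-88/113, 92/113, -8/113).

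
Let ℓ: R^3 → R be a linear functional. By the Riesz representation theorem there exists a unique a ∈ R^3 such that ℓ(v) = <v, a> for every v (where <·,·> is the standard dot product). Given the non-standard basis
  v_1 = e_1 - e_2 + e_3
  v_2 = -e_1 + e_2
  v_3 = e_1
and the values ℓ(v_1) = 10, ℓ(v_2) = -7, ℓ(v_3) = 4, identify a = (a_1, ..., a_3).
a = (4, -3, 3)

Write a = (a_1, ..., a_3) in the standard basis. For each basis vector v_i, ℓ(v_i) = <v_i, a> is a linear equation in the a_j's. Collect the n equations into a matrix system V a = ℓ, where row i of V is v_i (expressed in the standard basis). Since V is invertible (lower-triangular with 1s on the diagonal, up to permutation), solve by back-substitution:
  V =
[[1, -1, 1],
 [-1, 1, 0],
 [1, 0, 0]]
  V a = (10, -7, 4)
Solving gives a = (4, -3, 3).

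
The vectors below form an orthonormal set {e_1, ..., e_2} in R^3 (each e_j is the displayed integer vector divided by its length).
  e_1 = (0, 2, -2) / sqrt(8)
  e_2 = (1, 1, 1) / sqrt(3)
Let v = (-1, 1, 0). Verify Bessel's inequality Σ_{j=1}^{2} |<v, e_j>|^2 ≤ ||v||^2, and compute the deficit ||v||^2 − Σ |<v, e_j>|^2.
Σ |<v, e_j>|^2 = 1/2; ||v||^2 = 2; deficit = 3/2

Write each e_j = u_j / sqrt(<u_j, u_j>) where u_j is the displayed integer vector. Then <v, e_j> = <v, u_j> / sqrt(<u_j, u_j>), so |<v, e_j>|^2 = <v, u_j>^2 / <u_j, u_j>.
Coefficients: <v, e_1> = 2/sqrt(8), <v, e_2> = 0/sqrt(3).
Square and sum: Σ |<v, e_j>|^2 = 1/2.
Compute ||v||^2 = v·v = 2.
Deficit = 2 − 1/2 = 3/2 ≥ 0, confirming Bessel's inequality. (The deficit equals ||v − Σ <v,e_j> e_j||^2, the squared distance from v to span{e_j}.)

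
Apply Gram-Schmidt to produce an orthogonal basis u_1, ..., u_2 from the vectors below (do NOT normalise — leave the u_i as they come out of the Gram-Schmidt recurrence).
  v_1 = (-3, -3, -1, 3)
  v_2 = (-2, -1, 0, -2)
Orthogonal basis:
  u_1 = (-3, -3, -1, 3)
  u_2 = (-47/28, -19/28, 3/28, -65/28)

Apply the Gram-Schmidt recurrence
  u_1 = v_1
  u_i = v_i − Σ_{j<i} ((v_i · u_j) / (u_j · u_j)) · u_j.

Step by step this gives:
  u_1 = (-3, -3, -1, 3)
  u_2 = (-47/28, -19/28, 3/28, -65/28)

Orthogonality check:
  u_2 · u_1 = 0 (should be 0)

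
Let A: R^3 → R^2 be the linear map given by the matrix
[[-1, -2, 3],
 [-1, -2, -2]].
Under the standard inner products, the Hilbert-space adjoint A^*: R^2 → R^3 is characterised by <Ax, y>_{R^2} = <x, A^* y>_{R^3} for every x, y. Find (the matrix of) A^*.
A^* = A^T =
[[-1, -1],
 [-2, -2],
 [3, -2]]

For real matrices with standard dot products, the defining identity <Ax, y> = <x, A^* y> gives (Ax)^T y = x^T (A^*) y, i.e. x^T A^T y = x^T (A^*) y. Since this holds for all x, y, we must have A^* = A^T. Therefore
A^* =
[[-1, -1],
 [-2, -2],
 [3, -2]].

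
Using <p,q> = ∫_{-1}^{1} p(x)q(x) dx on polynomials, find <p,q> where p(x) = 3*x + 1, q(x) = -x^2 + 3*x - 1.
<p,q> = 10/3

Expand the product: p(x)·q(x) = -3*x^3 + 8*x^2 - 1.
∫_{-1}^{1} of each monomial x^k gives [2/(k+1) if k even, 0 if k odd]. Integrating term-by-term (or equivalently evaluating the antiderivative F(x) = -3*x^4/4 + 8*x^3/3 - x at the endpoints):
  F(1) − F(−1) = 11/12 − (-29/12) = 10/3.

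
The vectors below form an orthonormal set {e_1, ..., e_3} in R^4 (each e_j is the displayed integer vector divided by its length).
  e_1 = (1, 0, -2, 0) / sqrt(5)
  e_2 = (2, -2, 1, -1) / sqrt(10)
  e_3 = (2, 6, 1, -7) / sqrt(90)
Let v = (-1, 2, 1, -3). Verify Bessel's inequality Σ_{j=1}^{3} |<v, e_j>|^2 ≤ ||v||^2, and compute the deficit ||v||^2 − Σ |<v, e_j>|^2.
Σ |<v, e_j>|^2 = 611/45; ||v||^2 = 15; deficit = 64/45

Write each e_j = u_j / sqrt(<u_j, u_j>) where u_j is the displayed integer vector. Then <v, e_j> = <v, u_j> / sqrt(<u_j, u_j>), so |<v, e_j>|^2 = <v, u_j>^2 / <u_j, u_j>.
Coefficients: <v, e_1> = -3/sqrt(5), <v, e_2> = -2/sqrt(10), <v, e_3> = 32/sqrt(90).
Square and sum: Σ |<v, e_j>|^2 = 611/45.
Compute ||v||^2 = v·v = 15.
Deficit = 15 − 611/45 = 64/45 ≥ 0, confirming Bessel's inequality. (The deficit equals ||v − Σ <v,e_j> e_j||^2, the squared distance from v to span{e_j}.)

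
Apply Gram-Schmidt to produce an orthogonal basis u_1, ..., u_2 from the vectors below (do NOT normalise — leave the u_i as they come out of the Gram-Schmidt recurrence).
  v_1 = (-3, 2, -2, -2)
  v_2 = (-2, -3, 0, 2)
Orthogonal basis:
  u_1 = (-3, 2, -2, -2)
  u_2 = (-18/7, -55/21, -8/21, 34/21)

Apply the Gram-Schmidt recurrence
  u_1 = v_1
  u_i = v_i − Σ_{j<i} ((v_i · u_j) / (u_j · u_j)) · u_j.

Step by step this gives:
  u_1 = (-3, 2, -2, -2)
  u_2 = (-18/7, -55/21, -8/21, 34/21)

Orthogonality check:
  u_2 · u_1 = 0 (should be 0)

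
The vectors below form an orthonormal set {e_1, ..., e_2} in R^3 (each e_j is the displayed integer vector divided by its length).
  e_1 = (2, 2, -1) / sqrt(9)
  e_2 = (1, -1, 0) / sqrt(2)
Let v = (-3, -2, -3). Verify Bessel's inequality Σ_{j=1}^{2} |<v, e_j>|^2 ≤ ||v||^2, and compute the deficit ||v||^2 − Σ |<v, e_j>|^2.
Σ |<v, e_j>|^2 = 107/18; ||v||^2 = 22; deficit = 289/18

Write each e_j = u_j / sqrt(<u_j, u_j>) where u_j is the displayed integer vector. Then <v, e_j> = <v, u_j> / sqrt(<u_j, u_j>), so |<v, e_j>|^2 = <v, u_j>^2 / <u_j, u_j>.
Coefficients: <v, e_1> = -7/sqrt(9), <v, e_2> = -1/sqrt(2).
Square and sum: Σ |<v, e_j>|^2 = 107/18.
Compute ||v||^2 = v·v = 22.
Deficit = 22 − 107/18 = 289/18 ≥ 0, confirming Bessel's inequality. (The deficit equals ||v − Σ <v,e_j> e_j||^2, the squared distance from v to span{e_j}.)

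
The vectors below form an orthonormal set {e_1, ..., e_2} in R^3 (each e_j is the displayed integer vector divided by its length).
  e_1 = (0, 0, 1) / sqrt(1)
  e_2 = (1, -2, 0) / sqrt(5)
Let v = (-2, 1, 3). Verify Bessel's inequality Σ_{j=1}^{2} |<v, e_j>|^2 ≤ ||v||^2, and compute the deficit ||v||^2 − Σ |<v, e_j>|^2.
Σ |<v, e_j>|^2 = 61/5; ||v||^2 = 14; deficit = 9/5

Write each e_j = u_j / sqrt(<u_j, u_j>) where u_j is the displayed integer vector. Then <v, e_j> = <v, u_j> / sqrt(<u_j, u_j>), so |<v, e_j>|^2 = <v, u_j>^2 / <u_j, u_j>.
Coefficients: <v, e_1> = 3/sqrt(1), <v, e_2> = -4/sqrt(5).
Square and sum: Σ |<v, e_j>|^2 = 61/5.
Compute ||v||^2 = v·v = 14.
Deficit = 14 − 61/5 = 9/5 ≥ 0, confirming Bessel's inequality. (The deficit equals ||v − Σ <v,e_j> e_j||^2, the squared distance from v to span{e_j}.)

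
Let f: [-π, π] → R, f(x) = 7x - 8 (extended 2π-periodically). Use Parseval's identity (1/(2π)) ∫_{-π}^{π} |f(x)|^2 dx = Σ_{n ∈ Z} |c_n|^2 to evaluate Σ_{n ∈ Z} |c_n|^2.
Σ |c_n|^2 = 49π^2/3 + 64

Expand and integrate term by term over [-π, π]:
  ∫ (7x)^2 dx = 49·(2π^3/3); ∫ 2·7·(-8)·x dx = 0 (odd integrand); ∫ (-8)^2 dx = 64·2π.
So (1/(2π)) ∫_{-π}^{π} (7x - 8)^2 dx = 49π^2/3 + 64 = 49π^2/3 + 64.
Parseval ⇒ Σ |c_n|^2 = 49π^2/3 + 64.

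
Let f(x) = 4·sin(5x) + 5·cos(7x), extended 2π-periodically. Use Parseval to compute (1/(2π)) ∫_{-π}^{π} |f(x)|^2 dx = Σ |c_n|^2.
Σ |c_n|^2 = 41/2

Expand |f|^2 and use orthogonality of {sin(nx), cos(mx)} on [-π, π]:
  ∫_{-π}^{π} sin(nx)^2 dx = π, ∫ cos(mx)^2 dx = π, and cross terms integrate to 0.
So ∫_{-π}^{π} f(x)^2 dx = 4^2 · π + 5^2 · π = (16 + 25)π.
Divide by 2π: (16 + 25)/2 = 41/2.
By Parseval, this equals Σ |c_n|^2.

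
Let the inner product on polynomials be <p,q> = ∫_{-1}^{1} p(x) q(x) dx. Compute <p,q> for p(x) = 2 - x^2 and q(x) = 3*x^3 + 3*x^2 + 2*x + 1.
<p,q> = 92/15

Expand the product: p(x)·q(x) = -3*x^5 - 3*x^4 + 4*x^3 + 5*x^2 + 4*x + 2.
∫_{-1}^{1} of each monomial x^k gives [2/(k+1) if k even, 0 if k odd]. Integrating term-by-term (or equivalently evaluating the antiderivative F(x) = -x^6/2 - 3*x^5/5 + x^4 + 5*x^3/3 + 2*x^2 + 2*x at the endpoints):
  F(1) − F(−1) = 167/30 − (-17/30) = 92/15.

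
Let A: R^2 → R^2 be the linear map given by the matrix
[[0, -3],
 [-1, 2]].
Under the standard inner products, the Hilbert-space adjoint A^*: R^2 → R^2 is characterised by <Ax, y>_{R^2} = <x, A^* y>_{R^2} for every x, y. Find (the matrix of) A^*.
A^* = A^T =
[[0, -1],
 [-3, 2]]

For real matrices with standard dot products, the defining identity <Ax, y> = <x, A^* y> gives (Ax)^T y = x^T (A^*) y, i.e. x^T A^T y = x^T (A^*) y. Since this holds for all x, y, we must have A^* = A^T. Therefore
A^* =
[[0, -1],
 [-3, 2]].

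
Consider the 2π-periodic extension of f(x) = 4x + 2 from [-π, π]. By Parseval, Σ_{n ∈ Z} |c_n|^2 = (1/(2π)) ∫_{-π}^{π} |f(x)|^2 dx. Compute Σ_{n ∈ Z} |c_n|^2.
Σ |c_n|^2 = 16π^2/3 + 4

Expand and integrate term by term over [-π, π]:
  ∫ (4x)^2 dx = 16·(2π^3/3); ∫ 2·4·(2)·x dx = 0 (odd integrand); ∫ 2^2 dx = 4·2π.
So (1/(2π)) ∫_{-π}^{π} (4x + 2)^2 dx = 16π^2/3 + 4 = 16π^2/3 + 4.
Parseval ⇒ Σ |c_n|^2 = 16π^2/3 + 4.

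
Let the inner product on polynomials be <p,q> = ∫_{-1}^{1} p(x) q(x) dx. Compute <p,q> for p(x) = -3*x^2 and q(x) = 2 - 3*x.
<p,q> = -4

Expand the product: p(x)·q(x) = 9*x^3 - 6*x^2.
∫_{-1}^{1} of each monomial x^k gives [2/(k+1) if k even, 0 if k odd]. Integrating term-by-term (or equivalently evaluating the antiderivative F(x) = 9*x^4/4 - 2*x^3 at the endpoints):
  F(1) − F(−1) = 1/4 − (17/4) = -4.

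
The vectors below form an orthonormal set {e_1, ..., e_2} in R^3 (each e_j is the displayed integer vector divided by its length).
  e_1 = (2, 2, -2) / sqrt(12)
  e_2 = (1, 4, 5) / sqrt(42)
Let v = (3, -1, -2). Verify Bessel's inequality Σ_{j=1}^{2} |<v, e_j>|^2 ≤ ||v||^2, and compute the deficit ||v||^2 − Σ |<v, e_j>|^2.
Σ |<v, e_j>|^2 = 115/14; ||v||^2 = 14; deficit = 81/14

Write each e_j = u_j / sqrt(<u_j, u_j>) where u_j is the displayed integer vector. Then <v, e_j> = <v, u_j> / sqrt(<u_j, u_j>), so |<v, e_j>|^2 = <v, u_j>^2 / <u_j, u_j>.
Coefficients: <v, e_1> = 8/sqrt(12), <v, e_2> = -11/sqrt(42).
Square and sum: Σ |<v, e_j>|^2 = 115/14.
Compute ||v||^2 = v·v = 14.
Deficit = 14 − 115/14 = 81/14 ≥ 0, confirming Bessel's inequality. (The deficit equals ||v − Σ <v,e_j> e_j||^2, the squared distance from v to span{e_j}.)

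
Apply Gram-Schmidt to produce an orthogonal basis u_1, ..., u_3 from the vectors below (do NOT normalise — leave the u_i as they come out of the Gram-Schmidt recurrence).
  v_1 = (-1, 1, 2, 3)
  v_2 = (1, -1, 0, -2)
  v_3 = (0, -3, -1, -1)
Orthogonal basis:
  u_1 = (-1, 1, 2, 3)
  u_2 = (7/15, -7/15, 16/15, -2/5)
  u_3 = (-19/26, -59/26, -5/13, 10/13)

Apply the Gram-Schmidt recurrence
  u_1 = v_1
  u_i = v_i − Σ_{j<i} ((v_i · u_j) / (u_j · u_j)) · u_j.

Step by step this gives:
  u_1 = (-1, 1, 2, 3)
  u_2 = (7/15, -7/15, 16/15, -2/5)
  u_3 = (-19/26, -59/26, -5/13, 10/13)

Orthogonality check:
  u_2 · u_1 = 0 (should be 0)
  u_3 · u_1 = 0 (should be 0)
  u_3 · u_2 = 0 (should be 0)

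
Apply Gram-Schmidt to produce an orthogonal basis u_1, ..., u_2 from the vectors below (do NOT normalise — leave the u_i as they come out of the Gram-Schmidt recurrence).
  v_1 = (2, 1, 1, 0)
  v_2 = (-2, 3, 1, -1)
Orthogonal basis:
  u_1 = (2, 1, 1, 0)
  u_2 = (-2, 3, 1, -1)

Apply the Gram-Schmidt recurrence
  u_1 = v_1
  u_i = v_i − Σ_{j<i} ((v_i · u_j) / (u_j · u_j)) · u_j.

Step by step this gives:
  u_1 = (2, 1, 1, 0)
  u_2 = (-2, 3, 1, -1)

Orthogonality check:
  u_2 · u_1 = 0 (should be 0)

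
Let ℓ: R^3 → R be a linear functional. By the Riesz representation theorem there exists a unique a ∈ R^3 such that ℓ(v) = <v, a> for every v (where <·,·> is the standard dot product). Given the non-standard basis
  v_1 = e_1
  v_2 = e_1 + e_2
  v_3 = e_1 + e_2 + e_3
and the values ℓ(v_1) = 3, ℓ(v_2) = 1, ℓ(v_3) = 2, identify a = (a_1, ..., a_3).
a = (3, -2, 1)

Write a = (a_1, ..., a_3) in the standard basis. For each basis vector v_i, ℓ(v_i) = <v_i, a> is a linear equation in the a_j's. Collect the n equations into a matrix system V a = ℓ, where row i of V is v_i (expressed in the standard basis). Since V is invertible (lower-triangular with 1s on the diagonal, up to permutation), solve by back-substitution:
  V =
[[1, 0, 0],
 [1, 1, 0],
 [1, 1, 1]]
  V a = (3, 1, 2)
Solving gives a = (3, -2, 1).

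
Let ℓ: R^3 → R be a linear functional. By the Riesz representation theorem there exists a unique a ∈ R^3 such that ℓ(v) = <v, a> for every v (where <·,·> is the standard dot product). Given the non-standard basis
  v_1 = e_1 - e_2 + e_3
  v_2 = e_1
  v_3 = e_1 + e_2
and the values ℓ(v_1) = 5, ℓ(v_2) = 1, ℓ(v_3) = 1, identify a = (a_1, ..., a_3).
a = (1, 0, 4)

Write a = (a_1, ..., a_3) in the standard basis. For each basis vector v_i, ℓ(v_i) = <v_i, a> is a linear equation in the a_j's. Collect the n equations into a matrix system V a = ℓ, where row i of V is v_i (expressed in the standard basis). Since V is invertible (lower-triangular with 1s on the diagonal, up to permutation), solve by back-substitution:
  V =
[[1, -1, 1],
 [1, 0, 0],
 [1, 1, 0]]
  V a = (5, 1, 1)
Solving gives a = (1, 0, 4).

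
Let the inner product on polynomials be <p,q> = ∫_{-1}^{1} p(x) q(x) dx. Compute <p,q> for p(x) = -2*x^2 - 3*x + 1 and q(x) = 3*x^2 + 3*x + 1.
<p,q> = -86/15

Expand the product: p(x)·q(x) = -6*x^4 - 15*x^3 - 8*x^2 + 1.
∫_{-1}^{1} of each monomial x^k gives [2/(k+1) if k even, 0 if k odd]. Integrating term-by-term (or equivalently evaluating the antiderivative F(x) = -6*x^5/5 - 15*x^4/4 - 8*x^3/3 + x at the endpoints):
  F(1) − F(−1) = -397/60 − (-53/60) = -86/15.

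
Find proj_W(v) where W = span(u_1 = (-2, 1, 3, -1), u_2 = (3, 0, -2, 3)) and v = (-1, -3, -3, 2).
proj_W(v) = (41/35, -43/35, -99/35, -2/35)

Set up U = [u_1 | ... | u_2] ∈ R^(4×2). The projector onto W = col(U) is P = U (U^T U)^(-1) U^T.
Compute U^T U =
  [15, -15]
  [-15, 22],
and U^T v = (-12, 9).
Solve U^T U · c = U^T v for the coefficients: c = (-43/35, -3/7). The projection is proj_W(v) = U c.
Check: (v - proj_W(v)) · u_1 = 0  (should be 0).
Check: (v - proj_W(v)) · u_2 = 0  (should be 0).
Result: proj_W(v) = (41/35, -43/35, -99/35, -2/35).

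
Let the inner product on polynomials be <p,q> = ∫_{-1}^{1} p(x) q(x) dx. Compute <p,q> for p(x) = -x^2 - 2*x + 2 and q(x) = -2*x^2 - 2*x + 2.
<p,q> = 112/15

Expand the product: p(x)·q(x) = 2*x^4 + 6*x^3 - 2*x^2 - 8*x + 4.
∫_{-1}^{1} of each monomial x^k gives [2/(k+1) if k even, 0 if k odd]. Integrating term-by-term (or equivalently evaluating the antiderivative F(x) = 2*x^5/5 + 3*x^4/2 - 2*x^3/3 - 4*x^2 + 4*x at the endpoints):
  F(1) − F(−1) = 37/30 − (-187/30) = 112/15.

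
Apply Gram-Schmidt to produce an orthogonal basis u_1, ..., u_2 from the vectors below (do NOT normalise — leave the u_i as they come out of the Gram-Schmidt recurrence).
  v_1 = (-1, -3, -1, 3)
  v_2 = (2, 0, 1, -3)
Orthogonal basis:
  u_1 = (-1, -3, -1, 3)
  u_2 = (7/5, -9/5, 2/5, -6/5)

Apply the Gram-Schmidt recurrence
  u_1 = v_1
  u_i = v_i − Σ_{j<i} ((v_i · u_j) / (u_j · u_j)) · u_j.

Step by step this gives:
  u_1 = (-1, -3, -1, 3)
  u_2 = (7/5, -9/5, 2/5, -6/5)

Orthogonality check:
  u_2 · u_1 = 0 (should be 0)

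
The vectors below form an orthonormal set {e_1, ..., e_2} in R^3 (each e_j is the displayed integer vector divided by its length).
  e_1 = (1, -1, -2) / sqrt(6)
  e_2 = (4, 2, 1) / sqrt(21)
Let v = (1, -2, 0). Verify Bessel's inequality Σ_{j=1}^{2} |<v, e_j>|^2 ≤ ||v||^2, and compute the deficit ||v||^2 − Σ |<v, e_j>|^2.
Σ |<v, e_j>|^2 = 3/2; ||v||^2 = 5; deficit = 7/2

Write each e_j = u_j / sqrt(<u_j, u_j>) where u_j is the displayed integer vector. Then <v, e_j> = <v, u_j> / sqrt(<u_j, u_j>), so |<v, e_j>|^2 = <v, u_j>^2 / <u_j, u_j>.
Coefficients: <v, e_1> = 3/sqrt(6), <v, e_2> = 0/sqrt(21).
Square and sum: Σ |<v, e_j>|^2 = 3/2.
Compute ||v||^2 = v·v = 5.
Deficit = 5 − 3/2 = 7/2 ≥ 0, confirming Bessel's inequality. (The deficit equals ||v − Σ <v,e_j> e_j||^2, the squared distance from v to span{e_j}.)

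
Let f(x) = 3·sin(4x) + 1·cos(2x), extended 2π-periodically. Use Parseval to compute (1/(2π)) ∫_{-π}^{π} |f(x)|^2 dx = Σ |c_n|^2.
Σ |c_n|^2 = 5

Expand |f|^2 and use orthogonality of {sin(nx), cos(mx)} on [-π, π]:
  ∫_{-π}^{π} sin(nx)^2 dx = π, ∫ cos(mx)^2 dx = π, and cross terms integrate to 0.
So ∫_{-π}^{π} f(x)^2 dx = 3^2 · π + 1^2 · π = (9 + 1)π.
Divide by 2π: (9 + 1)/2 = 5.
By Parseval, this equals Σ |c_n|^2.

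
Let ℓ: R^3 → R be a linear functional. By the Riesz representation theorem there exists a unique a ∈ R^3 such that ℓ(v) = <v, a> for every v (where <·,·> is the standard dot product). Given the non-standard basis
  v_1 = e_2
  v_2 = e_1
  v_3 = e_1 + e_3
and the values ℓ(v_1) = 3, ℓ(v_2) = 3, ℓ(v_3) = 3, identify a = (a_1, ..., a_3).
a = (3, 3, 0)

Write a = (a_1, ..., a_3) in the standard basis. For each basis vector v_i, ℓ(v_i) = <v_i, a> is a linear equation in the a_j's. Collect the n equations into a matrix system V a = ℓ, where row i of V is v_i (expressed in the standard basis). Since V is invertible (lower-triangular with 1s on the diagonal, up to permutation), solve by back-substitution:
  V =
[[0, 1, 0],
 [1, 0, 0],
 [1, 0, 1]]
  V a = (3, 3, 3)
Solving gives a = (3, 3, 0).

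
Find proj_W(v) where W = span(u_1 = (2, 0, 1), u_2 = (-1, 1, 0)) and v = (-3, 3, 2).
proj_W(v) = (-7/3, 11/3, 2/3)

Set up U = [u_1 | ... | u_2] ∈ R^(3×2). The projector onto W = col(U) is P = U (U^T U)^(-1) U^T.
Compute U^T U =
  [5, -2]
  [-2, 2],
and U^T v = (-4, 6).
Solve U^T U · c = U^T v for the coefficients: c = (2/3, 11/3). The projection is proj_W(v) = U c.
Check: (v - proj_W(v)) · u_1 = 0  (should be 0).
Check: (v - proj_W(v)) · u_2 = 0  (should be 0).
Result: proj_W(v) = (-7/3, 11/3, 2/3).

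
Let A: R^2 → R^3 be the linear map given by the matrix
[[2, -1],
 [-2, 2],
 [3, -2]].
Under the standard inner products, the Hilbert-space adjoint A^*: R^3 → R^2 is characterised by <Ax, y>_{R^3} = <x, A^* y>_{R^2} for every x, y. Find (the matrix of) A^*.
A^* = A^T =
[[2, -2, 3],
 [-1, 2, -2]]

For real matrices with standard dot products, the defining identity <Ax, y> = <x, A^* y> gives (Ax)^T y = x^T (A^*) y, i.e. x^T A^T y = x^T (A^*) y. Since this holds for all x, y, we must have A^* = A^T. Therefore
A^* =
[[2, -2, 3],
 [-1, 2, -2]].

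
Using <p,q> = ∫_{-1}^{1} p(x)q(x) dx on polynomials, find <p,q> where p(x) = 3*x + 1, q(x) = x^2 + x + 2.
<p,q> = 20/3

Expand the product: p(x)·q(x) = 3*x^3 + 4*x^2 + 7*x + 2.
∫_{-1}^{1} of each monomial x^k gives [2/(k+1) if k even, 0 if k odd]. Integrating term-by-term (or equivalently evaluating the antiderivative F(x) = 3*x^4/4 + 4*x^3/3 + 7*x^2/2 + 2*x at the endpoints):
  F(1) − F(−1) = 91/12 − (11/12) = 20/3.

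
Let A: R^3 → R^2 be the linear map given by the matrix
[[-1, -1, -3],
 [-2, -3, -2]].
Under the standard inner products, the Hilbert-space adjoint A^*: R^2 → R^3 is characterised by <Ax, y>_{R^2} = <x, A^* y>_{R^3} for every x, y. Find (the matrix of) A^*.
A^* = A^T =
[[-1, -2],
 [-1, -3],
 [-3, -2]]

For real matrices with standard dot products, the defining identity <Ax, y> = <x, A^* y> gives (Ax)^T y = x^T (A^*) y, i.e. x^T A^T y = x^T (A^*) y. Since this holds for all x, y, we must have A^* = A^T. Therefore
A^* =
[[-1, -2],
 [-1, -3],
 [-3, -2]].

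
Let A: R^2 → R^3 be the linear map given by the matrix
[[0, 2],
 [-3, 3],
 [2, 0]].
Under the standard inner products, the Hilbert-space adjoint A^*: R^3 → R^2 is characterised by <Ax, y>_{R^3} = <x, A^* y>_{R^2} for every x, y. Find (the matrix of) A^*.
A^* = A^T =
[[0, -3, 2],
 [2, 3, 0]]

For real matrices with standard dot products, the defining identity <Ax, y> = <x, A^* y> gives (Ax)^T y = x^T (A^*) y, i.e. x^T A^T y = x^T (A^*) y. Since this holds for all x, y, we must have A^* = A^T. Therefore
A^* =
[[0, -3, 2],
 [2, 3, 0]].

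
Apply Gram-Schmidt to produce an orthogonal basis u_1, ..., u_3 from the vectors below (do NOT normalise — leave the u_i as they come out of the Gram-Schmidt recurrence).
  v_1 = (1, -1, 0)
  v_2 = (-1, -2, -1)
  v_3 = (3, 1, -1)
Orthogonal basis:
  u_1 = (1, -1, 0)
  u_2 = (-3/2, -3/2, -1)
  u_3 = (7/11, 7/11, -21/11)

Apply the Gram-Schmidt recurrence
  u_1 = v_1
  u_i = v_i − Σ_{j<i} ((v_i · u_j) / (u_j · u_j)) · u_j.

Step by step this gives:
  u_1 = (1, -1, 0)
  u_2 = (-3/2, -3/2, -1)
  u_3 = (7/11, 7/11, -21/11)

Orthogonality check:
  u_2 · u_1 = 0 (should be 0)
  u_3 · u_1 = 0 (should be 0)
  u_3 · u_2 = 0 (should be 0)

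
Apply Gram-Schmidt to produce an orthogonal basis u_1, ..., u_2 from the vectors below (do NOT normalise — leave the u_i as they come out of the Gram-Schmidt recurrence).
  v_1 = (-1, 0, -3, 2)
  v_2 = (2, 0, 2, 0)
Orthogonal basis:
  u_1 = (-1, 0, -3, 2)
  u_2 = (10/7, 0, 2/7, 8/7)

Apply the Gram-Schmidt recurrence
  u_1 = v_1
  u_i = v_i − Σ_{j<i} ((v_i · u_j) / (u_j · u_j)) · u_j.

Step by step this gives:
  u_1 = (-1, 0, -3, 2)
  u_2 = (10/7, 0, 2/7, 8/7)

Orthogonality check:
  u_2 · u_1 = 0 (should be 0)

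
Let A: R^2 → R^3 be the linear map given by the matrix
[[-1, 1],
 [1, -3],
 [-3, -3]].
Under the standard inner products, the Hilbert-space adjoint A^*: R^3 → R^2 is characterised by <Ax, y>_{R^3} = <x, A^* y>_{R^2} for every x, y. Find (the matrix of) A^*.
A^* = A^T =
[[-1, 1, -3],
 [1, -3, -3]]

For real matrices with standard dot products, the defining identity <Ax, y> = <x, A^* y> gives (Ax)^T y = x^T (A^*) y, i.e. x^T A^T y = x^T (A^*) y. Since this holds for all x, y, we must have A^* = A^T. Therefore
A^* =
[[-1, 1, -3],
 [1, -3, -3]].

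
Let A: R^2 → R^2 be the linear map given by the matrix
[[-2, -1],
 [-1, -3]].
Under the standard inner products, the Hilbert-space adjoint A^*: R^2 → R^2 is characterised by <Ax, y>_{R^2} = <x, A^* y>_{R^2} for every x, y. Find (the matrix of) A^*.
A^* = A^T =
[[-2, -1],
 [-1, -3]]

For real matrices with standard dot products, the defining identity <Ax, y> = <x, A^* y> gives (Ax)^T y = x^T (A^*) y, i.e. x^T A^T y = x^T (A^*) y. Since this holds for all x, y, we must have A^* = A^T. Therefore
A^* =
[[-2, -1],
 [-1, -3]].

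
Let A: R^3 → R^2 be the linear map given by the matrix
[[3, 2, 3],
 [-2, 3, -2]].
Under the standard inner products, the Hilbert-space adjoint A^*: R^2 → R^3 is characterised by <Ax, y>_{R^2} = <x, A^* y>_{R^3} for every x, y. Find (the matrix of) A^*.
A^* = A^T =
[[3, -2],
 [2, 3],
 [3, -2]]

For real matrices with standard dot products, the defining identity <Ax, y> = <x, A^* y> gives (Ax)^T y = x^T (A^*) y, i.e. x^T A^T y = x^T (A^*) y. Since this holds for all x, y, we must have A^* = A^T. Therefore
A^* =
[[3, -2],
 [2, 3],
 [3, -2]].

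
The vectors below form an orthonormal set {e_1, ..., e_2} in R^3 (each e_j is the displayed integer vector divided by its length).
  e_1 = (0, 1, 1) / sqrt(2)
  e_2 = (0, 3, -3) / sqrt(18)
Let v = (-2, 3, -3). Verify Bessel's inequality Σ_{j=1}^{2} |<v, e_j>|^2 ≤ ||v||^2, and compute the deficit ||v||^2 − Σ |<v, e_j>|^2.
Σ |<v, e_j>|^2 = 18; ||v||^2 = 22; deficit = 4

Write each e_j = u_j / sqrt(<u_j, u_j>) where u_j is the displayed integer vector. Then <v, e_j> = <v, u_j> / sqrt(<u_j, u_j>), so |<v, e_j>|^2 = <v, u_j>^2 / <u_j, u_j>.
Coefficients: <v, e_1> = 0/sqrt(2), <v, e_2> = 18/sqrt(18).
Square and sum: Σ |<v, e_j>|^2 = 18.
Compute ||v||^2 = v·v = 22.
Deficit = 22 − 18 = 4 ≥ 0, confirming Bessel's inequality. (The deficit equals ||v − Σ <v,e_j> e_j||^2, the squared distance from v to span{e_j}.)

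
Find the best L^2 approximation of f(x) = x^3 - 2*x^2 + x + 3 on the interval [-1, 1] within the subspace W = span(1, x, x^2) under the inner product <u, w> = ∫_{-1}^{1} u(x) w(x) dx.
g(x) = -2*x^2 + 8*x/5 + 3

The best approximation g ∈ W is the orthogonal projection of f onto W. Writing g = a_0 + a_1 x + a_2 x^2, the coefficients solve the normal equations G · a = b where
  G_{ij} = <φ_i, φ_j> and b_i = <f, φ_i>, with φ_0 = 1, φ_1 = x, φ_2 = x^2.
G =
  [2, 0, 2/3]
  [0, 2/3, 0]
  [2/3, 0, 2/5],
b = (14/3, 16/15, 6/5).
Solving gives a_0 = 3, a_1 = 8/5, a_2 = -2, so
  g(x) = -2*x^2 + 8*x/5 + 3.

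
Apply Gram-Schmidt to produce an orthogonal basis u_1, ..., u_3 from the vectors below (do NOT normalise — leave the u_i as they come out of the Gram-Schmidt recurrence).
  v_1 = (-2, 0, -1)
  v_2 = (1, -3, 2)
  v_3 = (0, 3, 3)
Orthogonal basis:
  u_1 = (-2, 0, -1)
  u_2 = (-3/5, -3, 6/5)
  u_3 = (-3/2, 3/2, 3)

Apply the Gram-Schmidt recurrence
  u_1 = v_1
  u_i = v_i − Σ_{j<i} ((v_i · u_j) / (u_j · u_j)) · u_j.

Step by step this gives:
  u_1 = (-2, 0, -1)
  u_2 = (-3/5, -3, 6/5)
  u_3 = (-3/2, 3/2, 3)

Orthogonality check:
  u_2 · u_1 = 0 (should be 0)
  u_3 · u_1 = 0 (should be 0)
  u_3 · u_2 = 0 (should be 0)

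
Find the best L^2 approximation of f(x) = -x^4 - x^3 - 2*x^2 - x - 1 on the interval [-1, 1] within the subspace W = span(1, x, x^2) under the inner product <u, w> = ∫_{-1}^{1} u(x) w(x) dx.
g(x) = -20*x^2/7 - 8*x/5 - 32/35

The best approximation g ∈ W is the orthogonal projection of f onto W. Writing g = a_0 + a_1 x + a_2 x^2, the coefficients solve the normal equations G · a = b where
  G_{ij} = <φ_i, φ_j> and b_i = <f, φ_i>, with φ_0 = 1, φ_1 = x, φ_2 = x^2.
G =
  [2, 0, 2/3]
  [0, 2/3, 0]
  [2/3, 0, 2/5],
b = (-56/15, -16/15, -184/105).
Solving gives a_0 = -32/35, a_1 = -8/5, a_2 = -20/7, so
  g(x) = -20*x^2/7 - 8*x/5 - 32/35.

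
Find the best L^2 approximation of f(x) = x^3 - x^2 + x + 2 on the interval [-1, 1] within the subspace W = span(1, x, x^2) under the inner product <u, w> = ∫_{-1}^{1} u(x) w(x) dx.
g(x) = -x^2 + 8*x/5 + 2

The best approximation g ∈ W is the orthogonal projection of f onto W. Writing g = a_0 + a_1 x + a_2 x^2, the coefficients solve the normal equations G · a = b where
  G_{ij} = <φ_i, φ_j> and b_i = <f, φ_i>, with φ_0 = 1, φ_1 = x, φ_2 = x^2.
G =
  [2, 0, 2/3]
  [0, 2/3, 0]
  [2/3, 0, 2/5],
b = (10/3, 16/15, 14/15).
Solving gives a_0 = 2, a_1 = 8/5, a_2 = -1, so
  g(x) = -x^2 + 8*x/5 + 2.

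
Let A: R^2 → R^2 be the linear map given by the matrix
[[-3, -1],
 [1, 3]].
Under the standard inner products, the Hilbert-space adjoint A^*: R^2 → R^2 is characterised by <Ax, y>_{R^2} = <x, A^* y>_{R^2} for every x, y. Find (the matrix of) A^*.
A^* = A^T =
[[-3, 1],
 [-1, 3]]

For real matrices with standard dot products, the defining identity <Ax, y> = <x, A^* y> gives (Ax)^T y = x^T (A^*) y, i.e. x^T A^T y = x^T (A^*) y. Since this holds for all x, y, we must have A^* = A^T. Therefore
A^* =
[[-3, 1],
 [-1, 3]].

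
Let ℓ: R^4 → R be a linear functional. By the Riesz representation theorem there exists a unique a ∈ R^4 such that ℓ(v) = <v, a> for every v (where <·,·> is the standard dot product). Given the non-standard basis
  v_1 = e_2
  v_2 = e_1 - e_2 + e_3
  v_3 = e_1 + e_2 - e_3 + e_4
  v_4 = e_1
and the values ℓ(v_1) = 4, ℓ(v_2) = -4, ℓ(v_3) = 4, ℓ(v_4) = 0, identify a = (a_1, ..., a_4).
a = (0, 4, 0, 0)

Write a = (a_1, ..., a_4) in the standard basis. For each basis vector v_i, ℓ(v_i) = <v_i, a> is a linear equation in the a_j's. Collect the n equations into a matrix system V a = ℓ, where row i of V is v_i (expressed in the standard basis). Since V is invertible (lower-triangular with 1s on the diagonal, up to permutation), solve by back-substitution:
  V =
[[0, 1, 0, 0],
 [1, -1, 1, 0],
 [1, 1, -1, 1],
 [1, 0, 0, 0]]
  V a = (4, -4, 4, 0)
Solving gives a = (0, 4, 0, 0).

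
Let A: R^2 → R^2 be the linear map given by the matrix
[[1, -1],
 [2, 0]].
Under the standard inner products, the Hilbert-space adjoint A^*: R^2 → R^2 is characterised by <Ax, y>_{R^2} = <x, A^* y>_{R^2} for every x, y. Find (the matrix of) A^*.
A^* = A^T =
[[1, 2],
 [-1, 0]]

For real matrices with standard dot products, the defining identity <Ax, y> = <x, A^* y> gives (Ax)^T y = x^T (A^*) y, i.e. x^T A^T y = x^T (A^*) y. Since this holds for all x, y, we must have A^* = A^T. Therefore
A^* =
[[1, 2],
 [-1, 0]].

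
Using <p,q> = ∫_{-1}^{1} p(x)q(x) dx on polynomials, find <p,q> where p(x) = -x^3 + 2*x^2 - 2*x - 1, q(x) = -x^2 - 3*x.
<p,q> = 76/15

Expand the product: p(x)·q(x) = x^5 + x^4 - 4*x^3 + 7*x^2 + 3*x.
∫_{-1}^{1} of each monomial x^k gives [2/(k+1) if k even, 0 if k odd]. Integrating term-by-term (or equivalently evaluating the antiderivative F(x) = x^6/6 + x^5/5 - x^4 + 7*x^3/3 + 3*x^2/2 at the endpoints):
  F(1) − F(−1) = 16/5 − (-28/15) = 76/15.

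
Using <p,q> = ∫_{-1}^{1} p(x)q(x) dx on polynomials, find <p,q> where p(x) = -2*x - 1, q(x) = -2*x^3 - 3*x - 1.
<p,q> = 38/5

Expand the product: p(x)·q(x) = 4*x^4 + 2*x^3 + 6*x^2 + 5*x + 1.
∫_{-1}^{1} of each monomial x^k gives [2/(k+1) if k even, 0 if k odd]. Integrating term-by-term (or equivalently evaluating the antiderivative F(x) = 4*x^5/5 + x^4/2 + 2*x^3 + 5*x^2/2 + x at the endpoints):
  F(1) − F(−1) = 34/5 − (-4/5) = 38/5.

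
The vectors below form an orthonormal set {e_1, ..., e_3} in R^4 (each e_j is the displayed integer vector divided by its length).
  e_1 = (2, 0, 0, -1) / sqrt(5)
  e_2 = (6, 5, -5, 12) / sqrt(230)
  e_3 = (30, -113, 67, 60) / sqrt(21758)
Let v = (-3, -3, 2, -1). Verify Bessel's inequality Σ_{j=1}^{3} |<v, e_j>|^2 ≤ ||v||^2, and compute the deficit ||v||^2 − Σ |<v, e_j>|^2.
Σ |<v, e_j>|^2 = 10854/473; ||v||^2 = 23; deficit = 25/473

Write each e_j = u_j / sqrt(<u_j, u_j>) where u_j is the displayed integer vector. Then <v, e_j> = <v, u_j> / sqrt(<u_j, u_j>), so |<v, e_j>|^2 = <v, u_j>^2 / <u_j, u_j>.
Coefficients: <v, e_1> = -5/sqrt(5), <v, e_2> = -55/sqrt(230), <v, e_3> = 323/sqrt(21758).
Square and sum: Σ |<v, e_j>|^2 = 10854/473.
Compute ||v||^2 = v·v = 23.
Deficit = 23 − 10854/473 = 25/473 ≥ 0, confirming Bessel's inequality. (The deficit equals ||v − Σ <v,e_j> e_j||^2, the squared distance from v to span{e_j}.)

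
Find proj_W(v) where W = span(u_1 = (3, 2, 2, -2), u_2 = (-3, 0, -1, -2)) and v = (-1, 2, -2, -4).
proj_W(v) = (-9/5, 46/35, 2/35, -134/35)

Set up U = [u_1 | ... | u_2] ∈ R^(4×2). The projector onto W = col(U) is P = U (U^T U)^(-1) U^T.
Compute U^T U =
  [21, -7]
  [-7, 14],
and U^T v = (5, 13).
Solve U^T U · c = U^T v for the coefficients: c = (23/35, 44/35). The projection is proj_W(v) = U c.
Check: (v - proj_W(v)) · u_1 = 0  (should be 0).
Check: (v - proj_W(v)) · u_2 = 0  (should be 0).
Result: proj_W(v) = (-9/5, 46/35, 2/35, -134/35).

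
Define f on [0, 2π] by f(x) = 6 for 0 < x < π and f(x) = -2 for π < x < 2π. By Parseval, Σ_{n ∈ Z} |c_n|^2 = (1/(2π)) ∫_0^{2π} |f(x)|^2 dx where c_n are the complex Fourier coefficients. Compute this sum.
Σ |c_n|^2 = 20

Parseval equates the L^2 energy of f (normalised by 1/(2π)) with the ℓ^2 sum of its Fourier coefficients: (1/(2π)) ∫_0^{2π} |f|^2 = Σ |c_n|^2.
Compute the left side: (1/(2π)) [∫_0^π 6^2 dx + ∫_π^{2π} (-2)^2 dx] = (1/(2π)) · (36π + 4π) = (36 + 4)/2 = 20.
So Σ_{n ∈ Z} |c_n|^2 = 20.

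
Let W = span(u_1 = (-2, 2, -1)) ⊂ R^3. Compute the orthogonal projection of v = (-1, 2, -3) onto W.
proj_W(v) = (-2, 2, -1)

Set up U = [u_1 | ... | u_1] ∈ R^(3×1). The projector onto W = col(U) is P = U (U^T U)^(-1) U^T.
Compute U^T U =
  [9],
and U^T v = (9).
Solve U^T U · c = U^T v for the coefficients: c = (1). The projection is proj_W(v) = U c.
Check: (v - proj_W(v)) · u_1 = 0  (should be 0).
Result: proj_W(v) = (-2, 2, -1).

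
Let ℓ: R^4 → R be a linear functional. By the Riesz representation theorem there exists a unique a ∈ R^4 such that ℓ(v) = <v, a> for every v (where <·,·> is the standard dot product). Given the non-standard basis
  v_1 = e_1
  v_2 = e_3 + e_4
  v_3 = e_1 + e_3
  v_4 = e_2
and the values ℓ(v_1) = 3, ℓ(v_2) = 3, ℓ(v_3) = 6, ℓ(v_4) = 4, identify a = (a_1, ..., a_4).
a = (3, 4, 3, 0)

Write a = (a_1, ..., a_4) in the standard basis. For each basis vector v_i, ℓ(v_i) = <v_i, a> is a linear equation in the a_j's. Collect the n equations into a matrix system V a = ℓ, where row i of V is v_i (expressed in the standard basis). Since V is invertible (lower-triangular with 1s on the diagonal, up to permutation), solve by back-substitution:
  V =
[[1, 0, 0, 0],
 [0, 0, 1, 1],
 [1, 0, 1, 0],
 [0, 1, 0, 0]]
  V a = (3, 3, 6, 4)
Solving gives a = (3, 4, 3, 0).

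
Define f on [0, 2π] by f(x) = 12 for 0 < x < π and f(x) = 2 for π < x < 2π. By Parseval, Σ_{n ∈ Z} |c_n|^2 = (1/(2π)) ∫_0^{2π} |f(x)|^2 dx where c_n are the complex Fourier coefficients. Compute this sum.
Σ |c_n|^2 = 74

Parseval equates the L^2 energy of f (normalised by 1/(2π)) with the ℓ^2 sum of its Fourier coefficients: (1/(2π)) ∫_0^{2π} |f|^2 = Σ |c_n|^2.
Compute the left side: (1/(2π)) [∫_0^π 12^2 dx + ∫_π^{2π} 2^2 dx] = (1/(2π)) · (144π + 4π) = (144 + 4)/2 = 74.
So Σ_{n ∈ Z} |c_n|^2 = 74.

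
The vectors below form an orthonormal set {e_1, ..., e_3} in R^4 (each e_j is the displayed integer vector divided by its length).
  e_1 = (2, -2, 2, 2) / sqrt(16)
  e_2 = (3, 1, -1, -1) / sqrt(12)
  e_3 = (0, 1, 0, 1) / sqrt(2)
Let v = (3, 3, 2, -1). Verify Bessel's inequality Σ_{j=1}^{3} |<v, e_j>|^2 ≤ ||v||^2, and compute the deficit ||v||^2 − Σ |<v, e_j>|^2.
Σ |<v, e_j>|^2 = 37/3; ||v||^2 = 23; deficit = 32/3

Write each e_j = u_j / sqrt(<u_j, u_j>) where u_j is the displayed integer vector. Then <v, e_j> = <v, u_j> / sqrt(<u_j, u_j>), so |<v, e_j>|^2 = <v, u_j>^2 / <u_j, u_j>.
Coefficients: <v, e_1> = 2/sqrt(16), <v, e_2> = 11/sqrt(12), <v, e_3> = 2/sqrt(2).
Square and sum: Σ |<v, e_j>|^2 = 37/3.
Compute ||v||^2 = v·v = 23.
Deficit = 23 − 37/3 = 32/3 ≥ 0, confirming Bessel's inequality. (The deficit equals ||v − Σ <v,e_j> e_j||^2, the squared distance from v to span{e_j}.)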